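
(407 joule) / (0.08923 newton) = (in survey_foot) 1.496e+04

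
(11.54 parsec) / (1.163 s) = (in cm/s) 3.062e+19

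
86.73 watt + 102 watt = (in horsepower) 0.2531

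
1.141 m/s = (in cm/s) 114.1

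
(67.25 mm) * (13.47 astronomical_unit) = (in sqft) 1.459e+12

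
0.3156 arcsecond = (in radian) 1.53e-06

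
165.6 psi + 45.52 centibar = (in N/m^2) 1.187e+06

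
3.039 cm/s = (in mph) 0.06798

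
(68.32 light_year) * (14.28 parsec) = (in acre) 7.038e+31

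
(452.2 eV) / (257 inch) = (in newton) 1.11e-17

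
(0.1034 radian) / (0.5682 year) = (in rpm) 5.51e-08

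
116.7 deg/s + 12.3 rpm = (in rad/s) 3.325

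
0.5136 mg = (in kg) 5.136e-07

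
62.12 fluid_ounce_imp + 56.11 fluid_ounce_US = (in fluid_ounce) 115.8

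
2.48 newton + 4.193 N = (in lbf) 1.5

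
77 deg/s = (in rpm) 12.83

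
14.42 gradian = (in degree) 12.98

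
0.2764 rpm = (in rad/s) 0.02894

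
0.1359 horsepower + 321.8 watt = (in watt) 423.1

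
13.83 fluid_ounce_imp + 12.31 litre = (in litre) 12.7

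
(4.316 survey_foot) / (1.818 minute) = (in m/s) 0.01206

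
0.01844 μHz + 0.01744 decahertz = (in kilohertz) 0.0001744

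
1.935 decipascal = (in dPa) 1.935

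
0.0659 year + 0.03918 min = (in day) 24.05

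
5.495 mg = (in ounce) 0.0001938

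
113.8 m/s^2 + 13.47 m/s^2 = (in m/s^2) 127.3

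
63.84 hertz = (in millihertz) 6.384e+04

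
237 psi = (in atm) 16.13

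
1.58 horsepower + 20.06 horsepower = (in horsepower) 21.64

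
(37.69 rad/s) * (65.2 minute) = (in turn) 2.347e+04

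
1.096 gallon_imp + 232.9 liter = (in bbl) 1.496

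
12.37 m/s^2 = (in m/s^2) 12.37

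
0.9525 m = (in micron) 9.525e+05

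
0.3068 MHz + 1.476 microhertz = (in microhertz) 3.068e+11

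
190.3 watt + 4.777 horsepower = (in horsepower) 5.032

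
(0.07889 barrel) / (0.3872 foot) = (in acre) 2.626e-05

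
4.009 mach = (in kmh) 4914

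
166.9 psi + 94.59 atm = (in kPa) 1.074e+04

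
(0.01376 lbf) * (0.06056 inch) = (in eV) 5.876e+14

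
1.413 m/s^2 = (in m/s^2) 1.413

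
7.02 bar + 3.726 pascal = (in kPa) 702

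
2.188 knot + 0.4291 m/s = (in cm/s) 155.5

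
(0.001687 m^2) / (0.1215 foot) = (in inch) 1.793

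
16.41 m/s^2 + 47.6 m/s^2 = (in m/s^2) 64.01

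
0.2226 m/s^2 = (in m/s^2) 0.2226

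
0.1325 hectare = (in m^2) 1325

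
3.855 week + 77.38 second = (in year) 0.07393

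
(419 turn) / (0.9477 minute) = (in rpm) 442.1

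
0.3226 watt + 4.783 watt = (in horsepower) 0.006847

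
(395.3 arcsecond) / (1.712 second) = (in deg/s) 0.06414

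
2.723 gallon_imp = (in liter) 12.38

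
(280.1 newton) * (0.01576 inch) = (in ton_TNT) 2.68e-11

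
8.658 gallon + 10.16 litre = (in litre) 42.93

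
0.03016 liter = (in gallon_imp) 0.006634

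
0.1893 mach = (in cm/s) 6446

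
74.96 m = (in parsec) 2.429e-15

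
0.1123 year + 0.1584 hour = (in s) 3.542e+06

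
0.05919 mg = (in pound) 1.305e-07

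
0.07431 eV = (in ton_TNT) 2.846e-30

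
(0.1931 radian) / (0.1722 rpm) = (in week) 1.771e-05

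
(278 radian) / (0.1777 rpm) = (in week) 0.0247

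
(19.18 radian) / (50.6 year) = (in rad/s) 1.202e-08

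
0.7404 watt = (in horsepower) 0.0009929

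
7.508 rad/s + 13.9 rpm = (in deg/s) 513.6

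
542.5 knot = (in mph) 624.3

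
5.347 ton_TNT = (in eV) 1.396e+29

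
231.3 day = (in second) 1.998e+07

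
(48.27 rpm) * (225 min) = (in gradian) 4.344e+06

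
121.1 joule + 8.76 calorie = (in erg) 1.578e+09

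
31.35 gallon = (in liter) 118.7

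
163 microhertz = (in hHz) 1.63e-06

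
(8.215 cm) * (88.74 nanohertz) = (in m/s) 7.29e-09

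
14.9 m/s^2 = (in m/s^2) 14.9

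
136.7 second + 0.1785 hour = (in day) 0.00902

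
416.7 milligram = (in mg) 416.7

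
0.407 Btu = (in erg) 4.294e+09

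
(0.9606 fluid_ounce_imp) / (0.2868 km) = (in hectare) 9.517e-12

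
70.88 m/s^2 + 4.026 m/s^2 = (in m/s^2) 74.91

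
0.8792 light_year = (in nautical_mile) 4.491e+12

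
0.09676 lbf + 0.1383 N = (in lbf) 0.1279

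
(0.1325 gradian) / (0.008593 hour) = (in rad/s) 6.728e-05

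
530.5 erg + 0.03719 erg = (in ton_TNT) 1.268e-14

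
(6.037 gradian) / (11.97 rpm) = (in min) 0.001261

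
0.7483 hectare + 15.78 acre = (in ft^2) 7.679e+05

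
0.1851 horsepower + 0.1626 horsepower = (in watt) 259.3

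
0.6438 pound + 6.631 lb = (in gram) 3300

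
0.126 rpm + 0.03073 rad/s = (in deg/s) 2.517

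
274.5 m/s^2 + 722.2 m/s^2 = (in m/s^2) 996.7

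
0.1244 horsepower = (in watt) 92.77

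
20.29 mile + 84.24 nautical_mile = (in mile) 117.2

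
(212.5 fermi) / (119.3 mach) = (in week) 8.649e-24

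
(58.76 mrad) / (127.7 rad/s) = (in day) 5.326e-09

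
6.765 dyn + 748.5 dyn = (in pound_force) 0.001698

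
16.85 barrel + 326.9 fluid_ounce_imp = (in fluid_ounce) 9.09e+04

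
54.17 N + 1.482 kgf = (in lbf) 15.45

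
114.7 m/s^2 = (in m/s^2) 114.7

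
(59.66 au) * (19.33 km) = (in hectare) 1.725e+13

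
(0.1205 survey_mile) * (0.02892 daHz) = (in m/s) 56.08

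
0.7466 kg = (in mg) 7.466e+05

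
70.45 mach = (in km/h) 8.636e+04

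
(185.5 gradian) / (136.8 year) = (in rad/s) 6.754e-10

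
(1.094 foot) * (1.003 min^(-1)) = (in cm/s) 0.5574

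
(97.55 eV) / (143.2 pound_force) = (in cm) 2.454e-18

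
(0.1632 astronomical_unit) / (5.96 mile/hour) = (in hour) 2.545e+06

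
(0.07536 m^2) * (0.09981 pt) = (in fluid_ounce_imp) 0.09339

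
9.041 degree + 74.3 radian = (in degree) 4266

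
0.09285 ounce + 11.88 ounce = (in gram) 339.4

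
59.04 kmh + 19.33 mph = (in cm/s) 2504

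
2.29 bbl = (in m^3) 0.3641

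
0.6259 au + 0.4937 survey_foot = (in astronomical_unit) 0.6259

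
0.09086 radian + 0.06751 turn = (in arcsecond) 1.062e+05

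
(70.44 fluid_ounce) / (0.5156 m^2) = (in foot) 0.01326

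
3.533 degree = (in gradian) 3.926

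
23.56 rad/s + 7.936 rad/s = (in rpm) 300.8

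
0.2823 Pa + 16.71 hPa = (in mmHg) 12.54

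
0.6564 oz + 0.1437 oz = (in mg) 2.268e+04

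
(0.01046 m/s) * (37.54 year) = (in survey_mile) 7695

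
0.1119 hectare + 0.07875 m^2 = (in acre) 0.2765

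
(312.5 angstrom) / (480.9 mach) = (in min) 3.181e-15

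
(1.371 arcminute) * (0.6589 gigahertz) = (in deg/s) 1.506e+07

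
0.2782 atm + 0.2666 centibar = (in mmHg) 213.4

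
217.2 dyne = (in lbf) 0.0004883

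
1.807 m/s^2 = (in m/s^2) 1.807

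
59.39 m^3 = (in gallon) 1.569e+04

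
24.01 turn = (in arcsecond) 3.112e+07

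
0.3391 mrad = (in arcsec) 69.94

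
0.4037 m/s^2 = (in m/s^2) 0.4037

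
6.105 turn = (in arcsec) 7.912e+06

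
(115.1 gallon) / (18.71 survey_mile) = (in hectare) 1.447e-09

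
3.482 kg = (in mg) 3.482e+06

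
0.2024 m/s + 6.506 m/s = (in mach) 0.0197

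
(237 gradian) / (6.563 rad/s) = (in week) 9.379e-07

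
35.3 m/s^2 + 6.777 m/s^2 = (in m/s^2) 42.08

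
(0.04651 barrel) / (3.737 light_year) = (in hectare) 2.092e-23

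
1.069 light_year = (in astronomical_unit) 6.76e+04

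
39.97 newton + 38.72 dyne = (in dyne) 3.997e+06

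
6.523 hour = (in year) 0.0007446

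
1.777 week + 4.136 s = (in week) 1.777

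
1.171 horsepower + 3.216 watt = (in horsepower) 1.175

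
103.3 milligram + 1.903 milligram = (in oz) 0.003711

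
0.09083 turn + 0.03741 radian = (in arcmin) 2091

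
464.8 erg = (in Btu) 4.405e-08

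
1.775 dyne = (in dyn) 1.775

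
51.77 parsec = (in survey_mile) 9.926e+14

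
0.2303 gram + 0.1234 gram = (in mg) 353.7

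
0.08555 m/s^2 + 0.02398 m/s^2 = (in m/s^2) 0.1095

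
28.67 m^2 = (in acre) 0.007085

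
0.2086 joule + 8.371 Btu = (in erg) 8.832e+10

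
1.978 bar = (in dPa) 1.978e+06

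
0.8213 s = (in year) 2.604e-08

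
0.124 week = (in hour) 20.83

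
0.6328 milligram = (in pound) 1.395e-06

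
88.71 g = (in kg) 0.08871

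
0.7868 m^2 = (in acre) 0.0001944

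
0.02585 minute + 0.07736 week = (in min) 779.8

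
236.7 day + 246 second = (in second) 2.045e+07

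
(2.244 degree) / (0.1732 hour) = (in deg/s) 0.003599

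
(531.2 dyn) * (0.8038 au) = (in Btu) 6.054e+05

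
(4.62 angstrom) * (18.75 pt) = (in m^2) 3.056e-12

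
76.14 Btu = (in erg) 8.033e+11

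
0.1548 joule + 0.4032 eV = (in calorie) 0.037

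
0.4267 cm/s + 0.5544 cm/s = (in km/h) 0.03532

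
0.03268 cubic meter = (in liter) 32.68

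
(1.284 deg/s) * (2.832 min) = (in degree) 218.2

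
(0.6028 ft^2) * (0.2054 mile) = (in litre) 1.851e+04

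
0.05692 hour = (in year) 6.498e-06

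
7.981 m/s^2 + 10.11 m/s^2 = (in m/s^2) 18.09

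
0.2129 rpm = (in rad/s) 0.02229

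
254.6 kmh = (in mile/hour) 158.2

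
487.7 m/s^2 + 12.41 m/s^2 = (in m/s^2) 500.1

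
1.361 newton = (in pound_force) 0.306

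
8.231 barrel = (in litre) 1309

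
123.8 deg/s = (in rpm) 20.63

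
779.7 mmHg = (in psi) 15.08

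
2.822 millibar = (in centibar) 0.2822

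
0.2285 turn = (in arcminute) 4936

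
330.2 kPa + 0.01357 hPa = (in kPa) 330.2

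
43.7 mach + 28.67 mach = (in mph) 5.512e+04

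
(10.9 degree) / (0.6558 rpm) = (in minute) 0.04617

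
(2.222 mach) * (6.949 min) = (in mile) 196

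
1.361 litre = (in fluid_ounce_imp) 47.9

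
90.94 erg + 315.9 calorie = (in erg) 1.322e+10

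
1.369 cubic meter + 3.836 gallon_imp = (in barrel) 8.72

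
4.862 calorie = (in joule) 20.34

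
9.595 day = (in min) 1.382e+04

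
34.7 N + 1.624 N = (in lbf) 8.166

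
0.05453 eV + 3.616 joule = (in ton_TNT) 8.642e-10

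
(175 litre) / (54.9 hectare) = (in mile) 1.981e-10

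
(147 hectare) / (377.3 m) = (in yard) 4261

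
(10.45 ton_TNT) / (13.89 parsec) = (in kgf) 1.04e-08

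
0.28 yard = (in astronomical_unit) 1.711e-12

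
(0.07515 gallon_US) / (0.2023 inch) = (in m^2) 0.05536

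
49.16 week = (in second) 2.973e+07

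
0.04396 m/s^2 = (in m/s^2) 0.04396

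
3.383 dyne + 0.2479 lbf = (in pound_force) 0.2479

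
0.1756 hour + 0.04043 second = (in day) 0.007317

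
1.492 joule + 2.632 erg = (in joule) 1.492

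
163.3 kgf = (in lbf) 360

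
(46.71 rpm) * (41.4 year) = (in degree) 3.659e+11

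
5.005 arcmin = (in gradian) 0.09269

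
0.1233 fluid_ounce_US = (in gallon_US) 0.0009633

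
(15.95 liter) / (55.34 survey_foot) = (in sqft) 0.01018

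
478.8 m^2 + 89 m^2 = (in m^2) 567.8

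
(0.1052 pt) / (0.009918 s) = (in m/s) 0.003742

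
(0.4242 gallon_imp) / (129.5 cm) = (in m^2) 0.001489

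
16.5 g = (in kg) 0.0165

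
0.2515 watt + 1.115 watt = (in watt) 1.367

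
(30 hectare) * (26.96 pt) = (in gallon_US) 7.538e+05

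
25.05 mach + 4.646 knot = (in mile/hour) 1.909e+04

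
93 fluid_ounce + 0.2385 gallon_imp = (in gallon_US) 1.013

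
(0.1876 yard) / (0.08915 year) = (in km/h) 2.197e-07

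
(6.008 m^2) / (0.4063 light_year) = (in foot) 5.128e-15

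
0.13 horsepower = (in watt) 96.94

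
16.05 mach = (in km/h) 1.967e+04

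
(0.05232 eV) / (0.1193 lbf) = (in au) 1.056e-31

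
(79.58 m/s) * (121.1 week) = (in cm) 5.829e+11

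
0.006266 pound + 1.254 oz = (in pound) 0.08464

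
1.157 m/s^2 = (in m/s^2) 1.157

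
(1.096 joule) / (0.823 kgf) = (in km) 0.0001358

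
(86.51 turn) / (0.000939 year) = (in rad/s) 0.01836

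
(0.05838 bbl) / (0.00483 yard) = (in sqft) 22.62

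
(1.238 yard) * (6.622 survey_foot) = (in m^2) 2.285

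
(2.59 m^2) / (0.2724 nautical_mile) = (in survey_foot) 0.01684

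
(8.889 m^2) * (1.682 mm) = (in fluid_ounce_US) 505.6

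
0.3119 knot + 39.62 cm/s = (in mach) 0.001635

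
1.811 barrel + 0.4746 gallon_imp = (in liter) 290.1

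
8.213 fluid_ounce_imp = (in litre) 0.2334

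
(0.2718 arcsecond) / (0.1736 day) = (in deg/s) 5.034e-09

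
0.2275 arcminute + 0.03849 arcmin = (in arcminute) 0.266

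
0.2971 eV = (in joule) 4.76e-20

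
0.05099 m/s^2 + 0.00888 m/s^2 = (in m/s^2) 0.05987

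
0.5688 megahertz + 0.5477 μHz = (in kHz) 568.8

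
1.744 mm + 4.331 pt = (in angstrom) 3.272e+07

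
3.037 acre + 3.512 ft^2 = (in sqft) 1.323e+05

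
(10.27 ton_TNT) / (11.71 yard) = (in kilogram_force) 4.092e+08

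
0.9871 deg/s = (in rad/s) 0.01723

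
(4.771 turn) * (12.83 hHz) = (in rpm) 3.673e+05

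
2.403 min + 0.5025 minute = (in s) 174.3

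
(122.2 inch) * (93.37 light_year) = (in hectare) 2.742e+14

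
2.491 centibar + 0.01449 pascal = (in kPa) 2.491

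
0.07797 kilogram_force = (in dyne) 7.646e+04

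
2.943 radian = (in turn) 0.4684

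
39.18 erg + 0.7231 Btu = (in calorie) 182.3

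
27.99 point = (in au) 6.601e-14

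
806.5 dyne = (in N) 0.008065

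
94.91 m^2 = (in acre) 0.02345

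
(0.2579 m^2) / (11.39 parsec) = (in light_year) 7.756e-35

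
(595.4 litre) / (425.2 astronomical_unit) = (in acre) 2.313e-18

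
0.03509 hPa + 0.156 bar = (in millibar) 156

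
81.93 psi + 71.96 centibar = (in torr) 4777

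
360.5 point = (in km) 0.0001272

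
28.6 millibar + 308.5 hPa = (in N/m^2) 3.371e+04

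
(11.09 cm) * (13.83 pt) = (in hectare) 5.411e-08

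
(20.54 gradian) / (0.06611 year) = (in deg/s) 8.867e-06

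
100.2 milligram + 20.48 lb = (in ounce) 327.7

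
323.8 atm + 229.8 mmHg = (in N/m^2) 3.284e+07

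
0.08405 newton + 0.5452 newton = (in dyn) 6.292e+04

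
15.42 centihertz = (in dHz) 1.542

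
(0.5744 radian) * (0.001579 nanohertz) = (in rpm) 8.661e-12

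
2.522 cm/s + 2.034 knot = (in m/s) 1.072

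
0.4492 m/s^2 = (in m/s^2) 0.4492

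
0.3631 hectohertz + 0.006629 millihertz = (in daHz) 3.631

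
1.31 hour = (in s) 4716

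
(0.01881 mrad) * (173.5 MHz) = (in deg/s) 1.87e+05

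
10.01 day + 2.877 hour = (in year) 0.02775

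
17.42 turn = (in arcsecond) 2.258e+07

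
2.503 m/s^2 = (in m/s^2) 2.503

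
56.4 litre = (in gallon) 14.9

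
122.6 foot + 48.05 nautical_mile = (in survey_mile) 55.32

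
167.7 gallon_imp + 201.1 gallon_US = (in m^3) 1.524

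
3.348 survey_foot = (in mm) 1020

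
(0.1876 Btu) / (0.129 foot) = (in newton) 5034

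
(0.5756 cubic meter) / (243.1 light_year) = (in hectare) 2.503e-23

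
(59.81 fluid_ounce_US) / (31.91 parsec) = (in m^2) 1.796e-21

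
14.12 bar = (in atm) 13.94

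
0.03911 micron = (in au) 2.614e-19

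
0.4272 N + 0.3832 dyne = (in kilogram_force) 0.04356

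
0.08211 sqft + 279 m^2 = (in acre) 0.06894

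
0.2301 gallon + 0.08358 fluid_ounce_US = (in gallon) 0.2308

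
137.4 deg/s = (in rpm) 22.9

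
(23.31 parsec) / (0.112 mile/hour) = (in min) 2.394e+17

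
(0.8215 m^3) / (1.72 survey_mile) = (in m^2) 0.0002968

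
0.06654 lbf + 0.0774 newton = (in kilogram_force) 0.03807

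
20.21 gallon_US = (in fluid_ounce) 2587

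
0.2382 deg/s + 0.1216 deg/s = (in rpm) 0.05997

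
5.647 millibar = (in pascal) 564.7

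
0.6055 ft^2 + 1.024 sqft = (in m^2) 0.1514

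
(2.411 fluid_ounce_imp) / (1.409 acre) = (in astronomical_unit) 8.031e-20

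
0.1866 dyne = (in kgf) 1.903e-07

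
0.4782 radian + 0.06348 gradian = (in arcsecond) 9.884e+04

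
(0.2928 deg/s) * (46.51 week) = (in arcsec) 2.965e+10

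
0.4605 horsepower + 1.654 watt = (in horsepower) 0.4627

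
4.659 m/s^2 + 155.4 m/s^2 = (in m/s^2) 160.1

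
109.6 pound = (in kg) 49.71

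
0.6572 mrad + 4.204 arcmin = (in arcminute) 6.463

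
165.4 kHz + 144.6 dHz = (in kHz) 165.4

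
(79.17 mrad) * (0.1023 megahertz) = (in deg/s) 4.64e+05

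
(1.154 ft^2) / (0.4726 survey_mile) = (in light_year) 1.49e-20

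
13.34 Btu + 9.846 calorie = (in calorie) 3374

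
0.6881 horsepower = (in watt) 513.1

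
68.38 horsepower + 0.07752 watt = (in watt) 5.099e+04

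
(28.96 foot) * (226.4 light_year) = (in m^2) 1.891e+19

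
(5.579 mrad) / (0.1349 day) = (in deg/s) 2.743e-05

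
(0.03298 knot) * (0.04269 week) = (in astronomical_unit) 2.928e-09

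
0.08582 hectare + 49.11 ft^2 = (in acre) 0.2132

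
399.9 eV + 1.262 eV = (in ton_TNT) 1.536e-26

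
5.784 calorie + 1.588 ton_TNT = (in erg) 6.644e+16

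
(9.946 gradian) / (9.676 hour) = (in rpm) 4.283e-05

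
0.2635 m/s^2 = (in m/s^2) 0.2635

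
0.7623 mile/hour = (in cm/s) 34.08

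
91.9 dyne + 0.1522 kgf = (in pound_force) 0.3358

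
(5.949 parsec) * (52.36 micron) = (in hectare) 9.612e+08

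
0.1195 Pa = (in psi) 1.733e-05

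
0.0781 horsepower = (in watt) 58.24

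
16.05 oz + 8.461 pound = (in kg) 4.293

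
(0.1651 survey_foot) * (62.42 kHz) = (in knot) 6106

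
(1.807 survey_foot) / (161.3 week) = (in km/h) 2.032e-08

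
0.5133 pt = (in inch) 0.007129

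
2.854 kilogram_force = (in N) 27.99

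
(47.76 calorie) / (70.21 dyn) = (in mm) 2.846e+08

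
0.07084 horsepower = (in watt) 52.83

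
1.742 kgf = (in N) 17.08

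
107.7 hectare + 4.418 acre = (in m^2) 1.095e+06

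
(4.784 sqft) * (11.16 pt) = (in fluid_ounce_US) 59.17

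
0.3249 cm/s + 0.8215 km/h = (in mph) 0.5177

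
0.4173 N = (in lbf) 0.09381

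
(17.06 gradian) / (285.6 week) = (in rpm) 1.481e-08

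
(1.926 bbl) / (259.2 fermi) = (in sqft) 1.272e+13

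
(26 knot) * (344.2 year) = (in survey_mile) 9.022e+07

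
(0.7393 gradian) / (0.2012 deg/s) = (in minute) 0.05512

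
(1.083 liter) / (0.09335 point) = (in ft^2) 354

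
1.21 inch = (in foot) 0.1008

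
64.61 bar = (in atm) 63.77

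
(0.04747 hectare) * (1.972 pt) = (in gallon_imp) 72.64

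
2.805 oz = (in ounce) 2.805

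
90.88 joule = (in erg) 9.088e+08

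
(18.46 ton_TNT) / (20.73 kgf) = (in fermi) 3.799e+23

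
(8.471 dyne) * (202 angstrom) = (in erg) 1.711e-05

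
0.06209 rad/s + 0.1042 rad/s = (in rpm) 1.588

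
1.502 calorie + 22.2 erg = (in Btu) 0.005956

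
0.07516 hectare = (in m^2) 751.6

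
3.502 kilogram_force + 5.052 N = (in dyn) 3.939e+06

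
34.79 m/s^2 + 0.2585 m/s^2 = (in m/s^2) 35.05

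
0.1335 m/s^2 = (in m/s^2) 0.1335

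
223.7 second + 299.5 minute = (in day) 0.2106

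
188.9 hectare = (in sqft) 2.033e+07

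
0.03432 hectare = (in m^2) 343.2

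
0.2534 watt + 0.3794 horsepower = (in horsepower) 0.3797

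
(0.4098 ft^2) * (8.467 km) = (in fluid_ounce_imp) 1.135e+07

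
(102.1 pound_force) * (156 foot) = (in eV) 1.348e+23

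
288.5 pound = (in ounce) 4616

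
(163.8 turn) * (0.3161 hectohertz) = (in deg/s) 1.864e+06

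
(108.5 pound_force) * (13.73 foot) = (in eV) 1.261e+22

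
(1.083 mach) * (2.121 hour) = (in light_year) 2.976e-10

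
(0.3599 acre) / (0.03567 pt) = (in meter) 1.157e+08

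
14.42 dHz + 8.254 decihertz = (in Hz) 2.267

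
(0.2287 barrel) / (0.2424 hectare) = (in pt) 0.04252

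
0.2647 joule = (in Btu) 0.0002509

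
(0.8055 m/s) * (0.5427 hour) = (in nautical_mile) 0.8497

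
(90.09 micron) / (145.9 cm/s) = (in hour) 1.715e-08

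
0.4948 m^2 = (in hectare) 4.948e-05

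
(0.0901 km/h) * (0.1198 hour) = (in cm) 1079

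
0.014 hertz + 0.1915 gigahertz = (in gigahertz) 0.1915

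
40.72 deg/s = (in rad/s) 0.7107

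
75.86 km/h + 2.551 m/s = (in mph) 52.84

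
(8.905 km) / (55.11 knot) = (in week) 0.0005193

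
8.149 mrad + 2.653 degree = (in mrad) 54.45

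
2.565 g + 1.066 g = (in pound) 0.008005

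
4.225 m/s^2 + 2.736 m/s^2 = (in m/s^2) 6.961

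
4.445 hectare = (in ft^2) 4.785e+05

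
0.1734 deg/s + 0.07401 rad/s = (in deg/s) 4.414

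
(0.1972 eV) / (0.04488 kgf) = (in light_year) 7.588e-36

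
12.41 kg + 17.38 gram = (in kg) 12.43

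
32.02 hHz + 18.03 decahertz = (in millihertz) 3.382e+06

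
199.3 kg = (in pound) 439.4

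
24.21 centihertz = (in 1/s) 0.2421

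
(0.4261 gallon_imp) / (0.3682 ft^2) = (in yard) 0.06193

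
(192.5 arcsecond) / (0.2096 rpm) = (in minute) 0.0007087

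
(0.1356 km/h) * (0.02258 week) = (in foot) 1688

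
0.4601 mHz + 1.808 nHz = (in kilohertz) 4.601e-07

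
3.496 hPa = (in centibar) 0.3496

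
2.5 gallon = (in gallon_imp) 2.082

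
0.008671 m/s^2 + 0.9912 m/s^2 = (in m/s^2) 0.9999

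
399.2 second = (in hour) 0.1109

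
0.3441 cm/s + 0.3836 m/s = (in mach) 0.001137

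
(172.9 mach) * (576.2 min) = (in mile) 1.265e+06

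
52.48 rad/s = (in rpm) 501.1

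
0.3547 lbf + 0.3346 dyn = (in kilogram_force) 0.1609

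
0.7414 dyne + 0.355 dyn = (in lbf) 2.465e-06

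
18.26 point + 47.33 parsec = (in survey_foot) 4.791e+18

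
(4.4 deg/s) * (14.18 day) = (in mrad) 9.408e+07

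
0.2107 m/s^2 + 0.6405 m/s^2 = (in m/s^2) 0.8512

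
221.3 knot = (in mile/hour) 254.7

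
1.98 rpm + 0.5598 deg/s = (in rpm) 2.073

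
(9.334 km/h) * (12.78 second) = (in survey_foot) 108.7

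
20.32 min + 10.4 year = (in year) 10.4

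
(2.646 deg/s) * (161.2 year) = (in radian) 2.348e+08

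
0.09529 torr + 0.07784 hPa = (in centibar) 0.02049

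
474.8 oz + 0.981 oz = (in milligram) 1.349e+07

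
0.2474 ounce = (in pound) 0.01546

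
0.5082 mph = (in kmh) 0.8179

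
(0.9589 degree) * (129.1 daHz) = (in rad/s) 21.61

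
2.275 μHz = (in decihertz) 2.275e-05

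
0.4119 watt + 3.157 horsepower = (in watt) 2355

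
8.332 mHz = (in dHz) 0.08332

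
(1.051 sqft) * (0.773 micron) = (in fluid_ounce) 0.002552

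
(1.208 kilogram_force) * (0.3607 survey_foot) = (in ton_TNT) 3.113e-10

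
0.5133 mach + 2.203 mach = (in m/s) 924.9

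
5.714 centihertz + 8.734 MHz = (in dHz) 8.734e+07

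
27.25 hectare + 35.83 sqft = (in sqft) 2.933e+06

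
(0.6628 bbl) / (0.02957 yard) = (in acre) 0.000963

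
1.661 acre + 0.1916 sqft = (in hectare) 0.6722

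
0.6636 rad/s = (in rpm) 6.337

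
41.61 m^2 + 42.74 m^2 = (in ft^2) 907.9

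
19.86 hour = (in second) 7.15e+04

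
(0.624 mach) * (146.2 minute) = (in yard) 2.038e+06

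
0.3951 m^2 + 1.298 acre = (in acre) 1.298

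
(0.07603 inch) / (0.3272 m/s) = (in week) 9.759e-09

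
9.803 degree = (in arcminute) 588.2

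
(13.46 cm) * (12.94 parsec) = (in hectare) 5.374e+12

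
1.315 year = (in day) 480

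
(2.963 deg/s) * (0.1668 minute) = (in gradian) 32.95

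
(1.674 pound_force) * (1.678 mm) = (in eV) 7.799e+16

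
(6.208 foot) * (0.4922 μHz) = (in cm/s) 9.313e-05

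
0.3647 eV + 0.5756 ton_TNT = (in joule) 2.408e+09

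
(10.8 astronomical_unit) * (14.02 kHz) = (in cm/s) 2.265e+18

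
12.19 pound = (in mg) 5.529e+06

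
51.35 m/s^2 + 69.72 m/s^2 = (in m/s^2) 121.1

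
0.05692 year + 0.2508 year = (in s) 9.704e+06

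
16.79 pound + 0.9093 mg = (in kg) 7.616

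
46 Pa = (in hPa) 0.46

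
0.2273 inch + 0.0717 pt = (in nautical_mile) 3.131e-06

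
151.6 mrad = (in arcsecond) 3.127e+04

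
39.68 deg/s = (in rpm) 6.613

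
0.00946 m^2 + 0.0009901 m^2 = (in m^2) 0.01045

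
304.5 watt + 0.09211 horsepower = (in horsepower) 0.5005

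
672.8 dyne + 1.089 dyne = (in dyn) 673.9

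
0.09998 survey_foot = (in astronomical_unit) 2.037e-13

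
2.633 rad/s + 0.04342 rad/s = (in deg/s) 153.3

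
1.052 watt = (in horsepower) 0.001411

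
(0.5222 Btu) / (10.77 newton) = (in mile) 0.03179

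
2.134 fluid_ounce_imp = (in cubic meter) 6.063e-05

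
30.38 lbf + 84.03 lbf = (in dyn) 5.089e+07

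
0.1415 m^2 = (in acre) 3.497e-05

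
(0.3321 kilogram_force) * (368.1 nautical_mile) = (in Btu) 2104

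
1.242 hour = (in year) 0.0001418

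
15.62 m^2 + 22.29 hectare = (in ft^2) 2.399e+06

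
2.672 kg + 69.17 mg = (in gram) 2672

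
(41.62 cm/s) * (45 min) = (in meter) 1124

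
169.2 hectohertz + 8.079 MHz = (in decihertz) 8.096e+07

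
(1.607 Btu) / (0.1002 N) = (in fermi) 1.692e+19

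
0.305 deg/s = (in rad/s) 0.005323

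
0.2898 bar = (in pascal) 2.898e+04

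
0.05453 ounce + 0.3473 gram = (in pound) 0.004174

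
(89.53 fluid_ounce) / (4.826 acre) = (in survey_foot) 4.448e-07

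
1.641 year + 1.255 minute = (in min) 8.625e+05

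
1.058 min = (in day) 0.0007347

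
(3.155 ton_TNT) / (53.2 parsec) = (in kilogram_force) 8.2e-10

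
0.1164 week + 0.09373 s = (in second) 7.04e+04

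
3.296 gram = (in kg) 0.003296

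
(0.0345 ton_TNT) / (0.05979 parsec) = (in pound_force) 1.759e-08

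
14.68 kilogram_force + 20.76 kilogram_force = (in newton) 347.5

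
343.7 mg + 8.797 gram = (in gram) 9.141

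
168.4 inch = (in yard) 4.678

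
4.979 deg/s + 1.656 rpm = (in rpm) 2.486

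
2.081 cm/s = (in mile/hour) 0.04655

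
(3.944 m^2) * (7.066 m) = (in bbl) 175.3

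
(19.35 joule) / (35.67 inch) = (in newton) 21.36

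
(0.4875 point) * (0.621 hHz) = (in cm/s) 1.068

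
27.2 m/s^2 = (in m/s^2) 27.2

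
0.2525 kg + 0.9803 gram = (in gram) 253.5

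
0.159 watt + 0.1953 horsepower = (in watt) 145.8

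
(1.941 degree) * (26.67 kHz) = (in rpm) 8628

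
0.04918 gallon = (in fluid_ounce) 6.295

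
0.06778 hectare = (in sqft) 7296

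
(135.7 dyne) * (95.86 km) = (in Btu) 0.1233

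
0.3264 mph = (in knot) 0.2836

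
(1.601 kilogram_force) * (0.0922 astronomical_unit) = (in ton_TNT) 51.76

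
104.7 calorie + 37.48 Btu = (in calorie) 9556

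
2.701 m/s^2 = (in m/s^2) 2.701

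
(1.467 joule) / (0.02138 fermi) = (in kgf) 6.997e+15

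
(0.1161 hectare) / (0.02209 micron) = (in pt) 1.49e+14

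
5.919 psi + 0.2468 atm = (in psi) 9.546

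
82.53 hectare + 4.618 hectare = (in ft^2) 9.381e+06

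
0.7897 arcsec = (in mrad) 0.003829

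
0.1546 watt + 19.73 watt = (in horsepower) 0.02667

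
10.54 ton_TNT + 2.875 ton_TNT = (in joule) 5.613e+10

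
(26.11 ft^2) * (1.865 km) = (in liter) 4.524e+06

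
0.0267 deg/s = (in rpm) 0.00445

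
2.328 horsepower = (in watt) 1736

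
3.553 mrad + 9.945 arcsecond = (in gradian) 0.2293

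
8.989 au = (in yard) 1.471e+12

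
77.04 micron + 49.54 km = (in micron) 4.954e+10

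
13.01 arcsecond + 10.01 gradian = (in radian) 0.1573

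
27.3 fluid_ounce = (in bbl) 0.005078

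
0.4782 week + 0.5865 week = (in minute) 1.073e+04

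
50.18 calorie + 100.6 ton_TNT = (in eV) 2.627e+30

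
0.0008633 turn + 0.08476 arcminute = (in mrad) 5.449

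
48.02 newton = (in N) 48.02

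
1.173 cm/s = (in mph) 0.02624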